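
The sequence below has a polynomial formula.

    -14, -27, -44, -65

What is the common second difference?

First differences: -13, -17, -21
Second differences: -4, -4

-4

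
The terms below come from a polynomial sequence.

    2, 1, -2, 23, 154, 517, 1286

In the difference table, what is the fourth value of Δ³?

174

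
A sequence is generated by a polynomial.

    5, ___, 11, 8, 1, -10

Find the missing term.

10

Using the last 4 terms:
Δ: -3  -7  -11
Δ²: -4  -4
Constant second difference = -4.
Extend backward: -3 + 4 = 1;  11 − 1 = 10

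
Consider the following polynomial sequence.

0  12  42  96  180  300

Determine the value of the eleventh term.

1650

D1: 12, 30, 54, 84, 120
D2: 18, 24, 30, 36
D3: 6, 6, 6
Third differences constant at 6.
36 + 6 = 42;  120 + 42 = 162;  300 + 162 = 462
42 + 6 = 48;  162 + 48 = 210;  462 + 210 = 672
48 + 6 = 54;  210 + 54 = 264;  672 + 264 = 936
54 + 6 = 60;  264 + 60 = 324;  936 + 324 = 1260
60 + 6 = 66;  324 + 66 = 390;  1260 + 390 = 1650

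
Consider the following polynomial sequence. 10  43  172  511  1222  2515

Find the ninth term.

Δ: 33 , 129 , 339 , 711 , 1293
Δ²: 96 , 210 , 372 , 582
Δ³: 114 , 162 , 210
Δ⁴: 48 , 48
The fourth differences are constant (48).
210 + 48 = 258;  582 + 258 = 840;  1293 + 840 = 2133;  2515 + 2133 = 4648
258 + 48 = 306;  840 + 306 = 1146;  2133 + 1146 = 3279;  4648 + 3279 = 7927
306 + 48 = 354;  1146 + 354 = 1500;  3279 + 1500 = 4779;  7927 + 4779 = 12706

12706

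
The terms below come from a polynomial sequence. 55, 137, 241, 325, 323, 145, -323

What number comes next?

Δ: 82, 104, 84, -2, -178, -468
Δ²: 22, -20, -86, -176, -290
Δ³: -42, -66, -90, -114
Δ⁴: -24, -24, -24
Fourth differences constant at -24.
-114 − 24 = -138;  -290 − 138 = -428;  -468 − 428 = -896;  -323 − 896 = -1219

-1219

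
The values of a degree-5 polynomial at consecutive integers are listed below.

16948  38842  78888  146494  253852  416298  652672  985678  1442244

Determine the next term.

2053882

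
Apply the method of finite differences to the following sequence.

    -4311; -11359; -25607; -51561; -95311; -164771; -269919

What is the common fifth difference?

D1: -7048, -14248, -25954, -43750, -69460, -105148
D2: -7200, -11706, -17796, -25710, -35688
D3: -4506, -6090, -7914, -9978
D4: -1584, -1824, -2064
D5: -240, -240

-240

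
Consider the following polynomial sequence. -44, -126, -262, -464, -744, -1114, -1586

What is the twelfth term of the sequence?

-82 , -136 , -202 , -280 , -370 , -472
-54 , -66 , -78 , -90 , -102
-12 , -12 , -12 , -12
Constant third difference = -12, so extend:
-102 − 12 = -114;  -472 − 114 = -586;  -1586 − 586 = -2172
-114 − 12 = -126;  -586 − 126 = -712;  -2172 − 712 = -2884
-126 − 12 = -138;  -712 − 138 = -850;  -2884 − 850 = -3734
-138 − 12 = -150;  -850 − 150 = -1000;  -3734 − 1000 = -4734
-150 − 12 = -162;  -1000 − 162 = -1162;  -4734 − 1162 = -5896

-5896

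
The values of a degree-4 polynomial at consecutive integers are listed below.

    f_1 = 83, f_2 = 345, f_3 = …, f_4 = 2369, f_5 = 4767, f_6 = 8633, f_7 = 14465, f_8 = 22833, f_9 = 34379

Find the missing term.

1013

Using the last 6 terms:
Δ: 2398  3866  5832  8368  11546
Δ²: 1468  1966  2536  3178
Δ³: 498  570  642
Δ⁴: 72  72
Constant fourth difference = 72.
Extend backward: 498 − 72 = 426;  1468 − 426 = 1042;  2398 − 1042 = 1356;  2369 − 1356 = 1013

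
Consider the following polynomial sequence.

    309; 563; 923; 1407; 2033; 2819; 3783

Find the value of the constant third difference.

18

D1: 254, 360, 484, 626, 786, 964
D2: 106, 124, 142, 160, 178
D3: 18, 18, 18, 18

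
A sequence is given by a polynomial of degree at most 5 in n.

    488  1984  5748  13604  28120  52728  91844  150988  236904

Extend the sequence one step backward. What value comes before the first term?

1496  3764  7856  14516  24608  39116  59144  85916
2268  4092  6660  10092  14508  20028  26772
1824  2568  3432  4416  5520  6744
744  864  984  1104  1224
120  120  120  120
The fifth differences are constant at 120.
Work back: 744 − 120 = 624;  1824 − 624 = 1200;  2268 − 1200 = 1068;  1496 − 1068 = 428;  488 − 428 = 60

60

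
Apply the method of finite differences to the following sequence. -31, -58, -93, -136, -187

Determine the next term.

-246

Δ: -27 , -35 , -43 , -51
Δ²: -8 , -8 , -8
Constant second difference = -8, so extend:
-51 − 8 = -59;  -187 − 59 = -246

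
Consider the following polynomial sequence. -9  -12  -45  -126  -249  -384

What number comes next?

D1: -3, -33, -81, -123, -135
D2: -30, -48, -42, -12
D3: -18, 6, 30
D4: 24, 24
Constant fourth difference = 24, so extend:
30 + 24 = 54;  -12 + 54 = 42;  -135 + 42 = -93;  -384 − 93 = -477

-477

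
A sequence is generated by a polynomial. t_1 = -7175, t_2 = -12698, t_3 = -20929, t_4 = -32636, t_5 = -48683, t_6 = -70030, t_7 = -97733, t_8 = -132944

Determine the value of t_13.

-5523 , -8231 , -11707 , -16047 , -21347 , -27703 , -35211
-2708 , -3476 , -4340 , -5300 , -6356 , -7508
-768 , -864 , -960 , -1056 , -1152
-96 , -96 , -96 , -96
Fourth differences constant at -96.
-1152 − 96 = -1248;  -7508 − 1248 = -8756;  -35211 − 8756 = -43967;  -132944 − 43967 = -176911
-1248 − 96 = -1344;  -8756 − 1344 = -10100;  -43967 − 10100 = -54067;  -176911 − 54067 = -230978
-1344 − 96 = -1440;  -10100 − 1440 = -11540;  -54067 − 11540 = -65607;  -230978 − 65607 = -296585
-1440 − 96 = -1536;  -11540 − 1536 = -13076;  -65607 − 13076 = -78683;  -296585 − 78683 = -375268
-1536 − 96 = -1632;  -13076 − 1632 = -14708;  -78683 − 14708 = -93391;  -375268 − 93391 = -468659

-468659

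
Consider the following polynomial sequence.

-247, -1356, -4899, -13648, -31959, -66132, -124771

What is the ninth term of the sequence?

-363543

Δ: -1109  -3543  -8749  -18311  -34173  -58639
Δ²: -2434  -5206  -9562  -15862  -24466
Δ³: -2772  -4356  -6300  -8604
Δ⁴: -1584  -1944  -2304
Δ⁵: -360  -360
Fifth differences constant at -360.
-2304 − 360 = -2664;  -8604 − 2664 = -11268;  -24466 − 11268 = -35734;  -58639 − 35734 = -94373;  -124771 − 94373 = -219144
-2664 − 360 = -3024;  -11268 − 3024 = -14292;  -35734 − 14292 = -50026;  -94373 − 50026 = -144399;  -219144 − 144399 = -363543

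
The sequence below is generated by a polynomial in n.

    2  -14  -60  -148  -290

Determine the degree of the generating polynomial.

Δ: -16, -46, -88, -142
Δ²: -30, -42, -54
Δ³: -12, -12
The third differences are constant, so the polynomial has degree 3.

3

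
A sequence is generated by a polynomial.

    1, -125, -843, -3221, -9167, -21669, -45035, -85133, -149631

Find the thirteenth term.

First differences: -126  -718  -2378  -5946  -12502  -23366  -40098  -64498
Second differences: -592  -1660  -3568  -6556  -10864  -16732  -24400
Third differences: -1068  -1908  -2988  -4308  -5868  -7668
Fourth differences: -840  -1080  -1320  -1560  -1800
Fifth differences: -240  -240  -240  -240
Constant fifth difference = -240, so extend:
-1800 − 240 = -2040;  -7668 − 2040 = -9708;  -24400 − 9708 = -34108;  -64498 − 34108 = -98606;  -149631 − 98606 = -248237
-2040 − 240 = -2280;  -9708 − 2280 = -11988;  -34108 − 11988 = -46096;  -98606 − 46096 = -144702;  -248237 − 144702 = -392939
-2280 − 240 = -2520;  -11988 − 2520 = -14508;  -46096 − 14508 = -60604;  -144702 − 60604 = -205306;  -392939 − 205306 = -598245
-2520 − 240 = -2760;  -14508 − 2760 = -17268;  -60604 − 17268 = -77872;  -205306 − 77872 = -283178;  -598245 − 283178 = -881423

-881423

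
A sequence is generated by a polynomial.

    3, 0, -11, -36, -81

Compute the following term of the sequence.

First differences: -3 , -11 , -25 , -45
Second differences: -8 , -14 , -20
Third differences: -6 , -6
The third differences are constant (-6).
-20 − 6 = -26;  -45 − 26 = -71;  -81 − 71 = -152

-152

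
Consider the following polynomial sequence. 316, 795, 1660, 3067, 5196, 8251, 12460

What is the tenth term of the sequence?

Δ: 479, 865, 1407, 2129, 3055, 4209
Δ²: 386, 542, 722, 926, 1154
Δ³: 156, 180, 204, 228
Δ⁴: 24, 24, 24
The fourth differences are constant (24).
228 + 24 = 252;  1154 + 252 = 1406;  4209 + 1406 = 5615;  12460 + 5615 = 18075
252 + 24 = 276;  1406 + 276 = 1682;  5615 + 1682 = 7297;  18075 + 7297 = 25372
276 + 24 = 300;  1682 + 300 = 1982;  7297 + 1982 = 9279;  25372 + 9279 = 34651

34651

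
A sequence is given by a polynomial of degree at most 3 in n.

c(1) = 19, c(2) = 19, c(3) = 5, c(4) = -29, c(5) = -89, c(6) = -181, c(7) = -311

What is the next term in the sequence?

-485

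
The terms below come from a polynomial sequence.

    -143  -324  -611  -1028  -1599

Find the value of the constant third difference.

D1: -181, -287, -417, -571
D2: -106, -130, -154
D3: -24, -24

-24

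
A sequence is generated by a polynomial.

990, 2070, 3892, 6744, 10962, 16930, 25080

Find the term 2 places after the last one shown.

49894

First differences: 1080, 1822, 2852, 4218, 5968, 8150
Second differences: 742, 1030, 1366, 1750, 2182
Third differences: 288, 336, 384, 432
Fourth differences: 48, 48, 48
Constant fourth difference = 48, so extend:
432 + 48 = 480;  2182 + 480 = 2662;  8150 + 2662 = 10812;  25080 + 10812 = 35892
480 + 48 = 528;  2662 + 528 = 3190;  10812 + 3190 = 14002;  35892 + 14002 = 49894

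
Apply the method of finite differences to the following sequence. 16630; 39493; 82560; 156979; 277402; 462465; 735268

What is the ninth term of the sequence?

1661694

22863, 43067, 74419, 120423, 185063, 272803
20204, 31352, 46004, 64640, 87740
11148, 14652, 18636, 23100
3504, 3984, 4464
480, 480
Fifth differences constant at 480.
4464 + 480 = 4944;  23100 + 4944 = 28044;  87740 + 28044 = 115784;  272803 + 115784 = 388587;  735268 + 388587 = 1123855
4944 + 480 = 5424;  28044 + 5424 = 33468;  115784 + 33468 = 149252;  388587 + 149252 = 537839;  1123855 + 537839 = 1661694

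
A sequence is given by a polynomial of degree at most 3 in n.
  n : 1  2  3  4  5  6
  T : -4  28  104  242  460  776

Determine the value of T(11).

4456

Δ: 32 , 76 , 138 , 218 , 316
Δ²: 44 , 62 , 80 , 98
Δ³: 18 , 18 , 18
Third differences constant at 18.
98 + 18 = 116;  316 + 116 = 432;  776 + 432 = 1208
116 + 18 = 134;  432 + 134 = 566;  1208 + 566 = 1774
134 + 18 = 152;  566 + 152 = 718;  1774 + 718 = 2492
152 + 18 = 170;  718 + 170 = 888;  2492 + 888 = 3380
170 + 18 = 188;  888 + 188 = 1076;  3380 + 1076 = 4456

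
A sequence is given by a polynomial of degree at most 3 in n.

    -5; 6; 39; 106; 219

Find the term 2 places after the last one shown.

Δ: 11 , 33 , 67 , 113
Δ²: 22 , 34 , 46
Δ³: 12 , 12
Constant third difference = 12, so extend:
46 + 12 = 58;  113 + 58 = 171;  219 + 171 = 390
58 + 12 = 70;  171 + 70 = 241;  390 + 241 = 631

631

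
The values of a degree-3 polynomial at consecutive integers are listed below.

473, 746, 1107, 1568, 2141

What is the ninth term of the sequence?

273, 361, 461, 573
88, 100, 112
12, 12
Constant third difference = 12, so extend:
112 + 12 = 124;  573 + 124 = 697;  2141 + 697 = 2838
124 + 12 = 136;  697 + 136 = 833;  2838 + 833 = 3671
136 + 12 = 148;  833 + 148 = 981;  3671 + 981 = 4652
148 + 12 = 160;  981 + 160 = 1141;  4652 + 1141 = 5793

5793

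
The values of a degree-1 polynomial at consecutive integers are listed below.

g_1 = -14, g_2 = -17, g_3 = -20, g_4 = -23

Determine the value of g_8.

-35

First differences: -3, -3, -3
The first differences are constant (-3).
-23 − 3 = -26
-26 − 3 = -29
-29 − 3 = -32
-32 − 3 = -35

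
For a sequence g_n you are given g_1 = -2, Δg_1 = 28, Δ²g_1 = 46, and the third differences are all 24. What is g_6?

Build the table forward from the leading diagonal:
D3: 24, 24, 24, 24, 24, 24
D2: 46, 70, 94, 118, 142, 166
D1: 28, 74, 144, 238, 356, 498
g: -2, 26, 100, 244, 482, 838

838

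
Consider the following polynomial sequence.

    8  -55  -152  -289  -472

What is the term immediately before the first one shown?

Δ: -63, -97, -137, -183
Δ²: -34, -40, -46
Δ³: -6, -6
The third differences are constant at -6.
Work back: -34 + 6 = -28;  -63 + 28 = -35;  8 + 35 = 43

43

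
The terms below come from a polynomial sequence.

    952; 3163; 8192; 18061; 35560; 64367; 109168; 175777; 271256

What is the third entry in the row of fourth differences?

First differences: 2211, 5029, 9869, 17499, 28807, 44801, 66609, 95479
Second differences: 2818, 4840, 7630, 11308, 15994, 21808, 28870
Third differences: 2022, 2790, 3678, 4686, 5814, 7062
Fourth differences: 768, 888, 1008, 1128, 1248
Fifth differences: 120, 120, 120, 120

1008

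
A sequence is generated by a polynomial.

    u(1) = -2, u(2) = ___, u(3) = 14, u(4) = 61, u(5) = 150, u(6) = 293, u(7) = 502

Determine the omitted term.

-3

Using the last 5 terms:
D1: 47, 89, 143, 209
D2: 42, 54, 66
D3: 12, 12
Constant third difference = 12.
Extend backward: 42 − 12 = 30;  47 − 30 = 17;  14 − 17 = -3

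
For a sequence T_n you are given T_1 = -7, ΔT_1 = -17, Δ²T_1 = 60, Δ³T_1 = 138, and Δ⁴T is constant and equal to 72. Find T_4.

Build the table forward from the leading diagonal:
Δ⁴: 72  72  72  72
Δ³: 138  210  282  354
Δ²: 60  198  408  690
Δ: -17  43  241  649
T: -7  -24  19  260

260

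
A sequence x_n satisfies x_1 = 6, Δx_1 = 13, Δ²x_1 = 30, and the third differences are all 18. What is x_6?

551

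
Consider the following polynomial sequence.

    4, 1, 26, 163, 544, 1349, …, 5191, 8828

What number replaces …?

Using the first 6 terms:
-3, 25, 137, 381, 805
28, 112, 244, 424
84, 132, 180
48, 48
Constant fourth difference = 48.
Extend forward: 180 + 48 = 228;  424 + 228 = 652;  805 + 652 = 1457;  1349 + 1457 = 2806

2806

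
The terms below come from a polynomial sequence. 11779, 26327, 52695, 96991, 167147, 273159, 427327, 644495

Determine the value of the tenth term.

1341367

14548, 26368, 44296, 70156, 106012, 154168, 217168
11820, 17928, 25860, 35856, 48156, 63000
6108, 7932, 9996, 12300, 14844
1824, 2064, 2304, 2544
240, 240, 240
Fifth differences constant at 240.
2544 + 240 = 2784;  14844 + 2784 = 17628;  63000 + 17628 = 80628;  217168 + 80628 = 297796;  644495 + 297796 = 942291
2784 + 240 = 3024;  17628 + 3024 = 20652;  80628 + 20652 = 101280;  297796 + 101280 = 399076;  942291 + 399076 = 1341367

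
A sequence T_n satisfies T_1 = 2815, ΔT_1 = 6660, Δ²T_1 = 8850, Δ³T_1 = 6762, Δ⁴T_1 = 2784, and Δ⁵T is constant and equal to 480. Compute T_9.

904327

Build the table forward from the leading diagonal:
Δ⁵: 480  480  480  480  480  480  480  480  480
Δ⁴: 2784  3264  3744  4224  4704  5184  5664  6144  6624
Δ³: 6762  9546  12810  16554  20778  25482  30666  36330  42474
Δ²: 8850  15612  25158  37968  54522  75300  100782  131448  167778
Δ: 6660  15510  31122  56280  94248  148770  224070  324852  456300
T: 2815  9475  24985  56107  112387  206635  355405  579475  904327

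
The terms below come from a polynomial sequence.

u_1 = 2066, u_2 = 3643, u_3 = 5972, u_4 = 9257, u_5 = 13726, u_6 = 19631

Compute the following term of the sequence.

27248

First differences: 1577  2329  3285  4469  5905
Second differences: 752  956  1184  1436
Third differences: 204  228  252
Fourth differences: 24  24
The fourth differences are constant (24).
252 + 24 = 276;  1436 + 276 = 1712;  5905 + 1712 = 7617;  19631 + 7617 = 27248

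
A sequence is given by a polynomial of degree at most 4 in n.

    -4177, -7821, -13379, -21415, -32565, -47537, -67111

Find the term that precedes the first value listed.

D1: -3644, -5558, -8036, -11150, -14972, -19574
D2: -1914, -2478, -3114, -3822, -4602
D3: -564, -636, -708, -780
D4: -72, -72, -72
The fourth differences are constant at -72.
Work back: -564 + 72 = -492;  -1914 + 492 = -1422;  -3644 + 1422 = -2222;  -4177 + 2222 = -1955

-1955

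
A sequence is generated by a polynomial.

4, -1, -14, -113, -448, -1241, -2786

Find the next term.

First differences: -5 , -13 , -99 , -335 , -793 , -1545
Second differences: -8 , -86 , -236 , -458 , -752
Third differences: -78 , -150 , -222 , -294
Fourth differences: -72 , -72 , -72
The fourth differences are constant (-72).
-294 − 72 = -366;  -752 − 366 = -1118;  -1545 − 1118 = -2663;  -2786 − 2663 = -5449

-5449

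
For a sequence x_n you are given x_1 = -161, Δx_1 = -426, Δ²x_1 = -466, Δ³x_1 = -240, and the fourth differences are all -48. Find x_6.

Build the table forward from the leading diagonal:
Δ⁴: -48  -48  -48  -48  -48  -48
Δ³: -240  -288  -336  -384  -432  -480
Δ²: -466  -706  -994  -1330  -1714  -2146
Δ: -426  -892  -1598  -2592  -3922  -5636
x: -161  -587  -1479  -3077  -5669  -9591

-9591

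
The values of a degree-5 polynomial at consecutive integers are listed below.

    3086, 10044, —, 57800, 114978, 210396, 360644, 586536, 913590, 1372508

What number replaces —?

Using the last 7 terms:
57178  95418  150248  225892  327054  458918
38240  54830  75644  101162  131864
16590  20814  25518  30702
4224  4704  5184
480  480
Constant fifth difference = 480.
Extend backward: 4224 − 480 = 3744;  16590 − 3744 = 12846;  38240 − 12846 = 25394;  57178 − 25394 = 31784;  57800 − 31784 = 26016

26016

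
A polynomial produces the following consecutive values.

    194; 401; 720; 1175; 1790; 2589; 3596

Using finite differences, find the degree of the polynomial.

First differences: 207, 319, 455, 615, 799, 1007
Second differences: 112, 136, 160, 184, 208
Third differences: 24, 24, 24, 24
The third differences are constant, so the polynomial has degree 3.

3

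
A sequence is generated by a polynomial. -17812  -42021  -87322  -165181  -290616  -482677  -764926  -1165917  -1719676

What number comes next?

-2466181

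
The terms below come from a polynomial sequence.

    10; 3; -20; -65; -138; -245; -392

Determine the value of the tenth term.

-1133

-7 , -23 , -45 , -73 , -107 , -147
-16 , -22 , -28 , -34 , -40
-6 , -6 , -6 , -6
Third differences constant at -6.
-40 − 6 = -46;  -147 − 46 = -193;  -392 − 193 = -585
-46 − 6 = -52;  -193 − 52 = -245;  -585 − 245 = -830
-52 − 6 = -58;  -245 − 58 = -303;  -830 − 303 = -1133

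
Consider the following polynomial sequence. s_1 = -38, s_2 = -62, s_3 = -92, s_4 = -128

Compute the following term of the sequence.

-170

D1: -24, -30, -36
D2: -6, -6
Constant second difference = -6, so extend:
-36 − 6 = -42;  -128 − 42 = -170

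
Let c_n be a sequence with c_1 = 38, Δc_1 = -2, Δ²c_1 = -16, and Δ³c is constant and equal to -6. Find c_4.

-22

Build the table forward from the leading diagonal:
Third differences: -6, -6, -6, -6
Second differences: -16, -22, -28, -34
First differences: -2, -18, -40, -68
c: 38, 36, 18, -22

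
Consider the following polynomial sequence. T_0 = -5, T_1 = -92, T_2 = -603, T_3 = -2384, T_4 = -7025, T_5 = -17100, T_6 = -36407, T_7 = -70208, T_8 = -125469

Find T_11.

First differences: -87, -511, -1781, -4641, -10075, -19307, -33801, -55261
Second differences: -424, -1270, -2860, -5434, -9232, -14494, -21460
Third differences: -846, -1590, -2574, -3798, -5262, -6966
Fourth differences: -744, -984, -1224, -1464, -1704
Fifth differences: -240, -240, -240, -240
The fifth differences are constant (-240).
-1704 − 240 = -1944;  -6966 − 1944 = -8910;  -21460 − 8910 = -30370;  -55261 − 30370 = -85631;  -125469 − 85631 = -211100
-1944 − 240 = -2184;  -8910 − 2184 = -11094;  -30370 − 11094 = -41464;  -85631 − 41464 = -127095;  -211100 − 127095 = -338195
-2184 − 240 = -2424;  -11094 − 2424 = -13518;  -41464 − 13518 = -54982;  -127095 − 54982 = -182077;  -338195 − 182077 = -520272

-520272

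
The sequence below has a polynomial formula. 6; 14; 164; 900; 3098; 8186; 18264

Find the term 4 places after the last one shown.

Δ: 8 , 150 , 736 , 2198 , 5088 , 10078
Δ²: 142 , 586 , 1462 , 2890 , 4990
Δ³: 444 , 876 , 1428 , 2100
Δ⁴: 432 , 552 , 672
Δ⁵: 120 , 120
Constant fifth difference = 120, so extend:
672 + 120 = 792;  2100 + 792 = 2892;  4990 + 2892 = 7882;  10078 + 7882 = 17960;  18264 + 17960 = 36224
792 + 120 = 912;  2892 + 912 = 3804;  7882 + 3804 = 11686;  17960 + 11686 = 29646;  36224 + 29646 = 65870
912 + 120 = 1032;  3804 + 1032 = 4836;  11686 + 4836 = 16522;  29646 + 16522 = 46168;  65870 + 46168 = 112038
1032 + 120 = 1152;  4836 + 1152 = 5988;  16522 + 5988 = 22510;  46168 + 22510 = 68678;  112038 + 68678 = 180716

180716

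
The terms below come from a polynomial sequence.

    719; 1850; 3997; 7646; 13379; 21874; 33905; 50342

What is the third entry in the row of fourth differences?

Δ: 1131, 2147, 3649, 5733, 8495, 12031, 16437
Δ²: 1016, 1502, 2084, 2762, 3536, 4406
Δ³: 486, 582, 678, 774, 870
Δ⁴: 96, 96, 96, 96

96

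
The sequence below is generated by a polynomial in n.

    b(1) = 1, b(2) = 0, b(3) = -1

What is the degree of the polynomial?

1

First differences: -1, -1
The first differences are constant, so the polynomial has degree 1.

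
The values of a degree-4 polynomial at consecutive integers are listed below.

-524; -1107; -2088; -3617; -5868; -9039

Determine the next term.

-13352

D1: -583 , -981 , -1529 , -2251 , -3171
D2: -398 , -548 , -722 , -920
D3: -150 , -174 , -198
D4: -24 , -24
The fourth differences are constant (-24).
-198 − 24 = -222;  -920 − 222 = -1142;  -3171 − 1142 = -4313;  -9039 − 4313 = -13352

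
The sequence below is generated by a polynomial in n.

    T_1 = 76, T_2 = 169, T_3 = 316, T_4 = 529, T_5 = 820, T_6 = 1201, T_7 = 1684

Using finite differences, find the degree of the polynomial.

93, 147, 213, 291, 381, 483
54, 66, 78, 90, 102
12, 12, 12, 12
The third differences are constant, so the polynomial has degree 3.

3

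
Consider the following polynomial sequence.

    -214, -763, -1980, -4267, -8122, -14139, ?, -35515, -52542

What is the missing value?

-23008

Using the first 6 terms:
D1: -549, -1217, -2287, -3855, -6017
D2: -668, -1070, -1568, -2162
D3: -402, -498, -594
D4: -96, -96
Constant fourth difference = -96.
Extend forward: -594 − 96 = -690;  -2162 − 690 = -2852;  -6017 − 2852 = -8869;  -14139 − 8869 = -23008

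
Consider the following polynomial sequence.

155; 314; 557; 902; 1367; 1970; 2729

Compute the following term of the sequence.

3662

D1: 159 , 243 , 345 , 465 , 603 , 759
D2: 84 , 102 , 120 , 138 , 156
D3: 18 , 18 , 18 , 18
Constant third difference = 18, so extend:
156 + 18 = 174;  759 + 174 = 933;  2729 + 933 = 3662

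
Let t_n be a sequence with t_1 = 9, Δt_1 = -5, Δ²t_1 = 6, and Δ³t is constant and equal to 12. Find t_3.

Build the table forward from the leading diagonal:
D3: 12, 12, 12
D2: 6, 18, 30
D1: -5, 1, 19
t: 9, 4, 5

5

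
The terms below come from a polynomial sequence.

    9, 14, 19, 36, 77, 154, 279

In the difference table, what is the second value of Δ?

Δ: 5, 5, 17, 41, 77, 125
Δ²: 0, 12, 24, 36, 48
Δ³: 12, 12, 12, 12

5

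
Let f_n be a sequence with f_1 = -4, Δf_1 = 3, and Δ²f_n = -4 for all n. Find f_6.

-29

Build the table forward from the leading diagonal:
D2: -4  -4  -4  -4  -4  -4
D1: 3  -1  -5  -9  -13  -17
f: -4  -1  -2  -7  -16  -29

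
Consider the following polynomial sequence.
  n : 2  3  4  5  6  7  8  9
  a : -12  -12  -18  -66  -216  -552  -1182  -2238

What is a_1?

Δ: 0, -6, -48, -150, -336, -630, -1056
Δ²: -6, -42, -102, -186, -294, -426
Δ³: -36, -60, -84, -108, -132
Δ⁴: -24, -24, -24, -24
The fourth differences are constant at -24.
Work back: -36 + 24 = -12;  -6 + 12 = 6;  0 − 6 = -6;  -12 + 6 = -6

-6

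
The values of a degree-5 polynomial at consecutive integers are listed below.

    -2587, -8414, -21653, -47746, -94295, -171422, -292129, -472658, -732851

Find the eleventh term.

-1591757

D1: -5827, -13239, -26093, -46549, -77127, -120707, -180529, -260193
D2: -7412, -12854, -20456, -30578, -43580, -59822, -79664
D3: -5442, -7602, -10122, -13002, -16242, -19842
D4: -2160, -2520, -2880, -3240, -3600
D5: -360, -360, -360, -360
Constant fifth difference = -360, so extend:
-3600 − 360 = -3960;  -19842 − 3960 = -23802;  -79664 − 23802 = -103466;  -260193 − 103466 = -363659;  -732851 − 363659 = -1096510
-3960 − 360 = -4320;  -23802 − 4320 = -28122;  -103466 − 28122 = -131588;  -363659 − 131588 = -495247;  -1096510 − 495247 = -1591757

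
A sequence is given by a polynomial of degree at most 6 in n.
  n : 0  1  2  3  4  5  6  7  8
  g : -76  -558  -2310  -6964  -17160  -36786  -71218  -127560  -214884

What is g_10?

-530046

-482  -1752  -4654  -10196  -19626  -34432  -56342  -87324
-1270  -2902  -5542  -9430  -14806  -21910  -30982
-1632  -2640  -3888  -5376  -7104  -9072
-1008  -1248  -1488  -1728  -1968
-240  -240  -240  -240
The fifth differences are constant (-240).
-1968 − 240 = -2208;  -9072 − 2208 = -11280;  -30982 − 11280 = -42262;  -87324 − 42262 = -129586;  -214884 − 129586 = -344470
-2208 − 240 = -2448;  -11280 − 2448 = -13728;  -42262 − 13728 = -55990;  -129586 − 55990 = -185576;  -344470 − 185576 = -530046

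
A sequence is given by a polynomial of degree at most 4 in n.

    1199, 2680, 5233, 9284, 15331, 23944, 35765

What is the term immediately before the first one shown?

First differences: 1481, 2553, 4051, 6047, 8613, 11821
Second differences: 1072, 1498, 1996, 2566, 3208
Third differences: 426, 498, 570, 642
Fourth differences: 72, 72, 72
The fourth differences are constant at 72.
Work back: 426 − 72 = 354;  1072 − 354 = 718;  1481 − 718 = 763;  1199 − 763 = 436

436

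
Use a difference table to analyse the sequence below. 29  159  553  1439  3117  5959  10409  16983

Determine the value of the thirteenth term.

First differences: 130  394  886  1678  2842  4450  6574
Second differences: 264  492  792  1164  1608  2124
Third differences: 228  300  372  444  516
Fourth differences: 72  72  72  72
The fourth differences are constant (72).
516 + 72 = 588;  2124 + 588 = 2712;  6574 + 2712 = 9286;  16983 + 9286 = 26269
588 + 72 = 660;  2712 + 660 = 3372;  9286 + 3372 = 12658;  26269 + 12658 = 38927
660 + 72 = 732;  3372 + 732 = 4104;  12658 + 4104 = 16762;  38927 + 16762 = 55689
732 + 72 = 804;  4104 + 804 = 4908;  16762 + 4908 = 21670;  55689 + 21670 = 77359
804 + 72 = 876;  4908 + 876 = 5784;  21670 + 5784 = 27454;  77359 + 27454 = 104813

104813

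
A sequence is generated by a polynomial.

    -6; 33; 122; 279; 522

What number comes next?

D1: 39, 89, 157, 243
D2: 50, 68, 86
D3: 18, 18
Third differences constant at 18.
86 + 18 = 104;  243 + 104 = 347;  522 + 347 = 869

869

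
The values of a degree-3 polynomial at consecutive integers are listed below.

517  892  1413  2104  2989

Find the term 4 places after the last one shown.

8949

First differences: 375 , 521 , 691 , 885
Second differences: 146 , 170 , 194
Third differences: 24 , 24
The third differences are constant (24).
194 + 24 = 218;  885 + 218 = 1103;  2989 + 1103 = 4092
218 + 24 = 242;  1103 + 242 = 1345;  4092 + 1345 = 5437
242 + 24 = 266;  1345 + 266 = 1611;  5437 + 1611 = 7048
266 + 24 = 290;  1611 + 290 = 1901;  7048 + 1901 = 8949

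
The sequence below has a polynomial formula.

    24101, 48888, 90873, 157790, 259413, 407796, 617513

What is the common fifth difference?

240

D1: 24787, 41985, 66917, 101623, 148383, 209717
D2: 17198, 24932, 34706, 46760, 61334
D3: 7734, 9774, 12054, 14574
D4: 2040, 2280, 2520
D5: 240, 240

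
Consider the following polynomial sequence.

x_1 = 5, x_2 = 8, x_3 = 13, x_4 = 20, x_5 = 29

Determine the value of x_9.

85

First differences: 3, 5, 7, 9
Second differences: 2, 2, 2
The second differences are constant (2).
9 + 2 = 11;  29 + 11 = 40
11 + 2 = 13;  40 + 13 = 53
13 + 2 = 15;  53 + 15 = 68
15 + 2 = 17;  68 + 17 = 85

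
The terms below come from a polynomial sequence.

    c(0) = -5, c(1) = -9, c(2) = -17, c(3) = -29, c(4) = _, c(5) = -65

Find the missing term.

-45

Using the first 4 terms:
D1: -4  -8  -12
D2: -4  -4
Constant second difference = -4.
Extend forward: -12 − 4 = -16;  -29 − 16 = -45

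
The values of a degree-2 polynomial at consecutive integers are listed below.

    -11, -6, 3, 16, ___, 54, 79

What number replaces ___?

33

Using the first 4 terms:
First differences: 5  9  13
Second differences: 4  4
Constant second difference = 4.
Extend forward: 13 + 4 = 17;  16 + 17 = 33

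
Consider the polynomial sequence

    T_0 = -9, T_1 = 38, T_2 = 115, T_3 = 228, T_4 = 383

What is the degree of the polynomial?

3

47, 77, 113, 155
30, 36, 42
6, 6
The third differences are constant, so the polynomial has degree 3.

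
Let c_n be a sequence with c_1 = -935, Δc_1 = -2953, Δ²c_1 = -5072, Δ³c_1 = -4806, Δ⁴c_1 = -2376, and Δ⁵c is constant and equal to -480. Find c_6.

Build the table forward from the leading diagonal:
D5: -480  -480  -480  -480  -480  -480
D4: -2376  -2856  -3336  -3816  -4296  -4776
D3: -4806  -7182  -10038  -13374  -17190  -21486
D2: -5072  -9878  -17060  -27098  -40472  -57662
D1: -2953  -8025  -17903  -34963  -62061  -102533
c: -935  -3888  -11913  -29816  -64779  -126840

-126840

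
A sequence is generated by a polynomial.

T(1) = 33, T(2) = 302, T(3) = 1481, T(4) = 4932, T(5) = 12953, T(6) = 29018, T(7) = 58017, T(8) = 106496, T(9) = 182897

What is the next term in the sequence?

297798

First differences: 269 , 1179 , 3451 , 8021 , 16065 , 28999 , 48479 , 76401
Second differences: 910 , 2272 , 4570 , 8044 , 12934 , 19480 , 27922
Third differences: 1362 , 2298 , 3474 , 4890 , 6546 , 8442
Fourth differences: 936 , 1176 , 1416 , 1656 , 1896
Fifth differences: 240 , 240 , 240 , 240
Fifth differences constant at 240.
1896 + 240 = 2136;  8442 + 2136 = 10578;  27922 + 10578 = 38500;  76401 + 38500 = 114901;  182897 + 114901 = 297798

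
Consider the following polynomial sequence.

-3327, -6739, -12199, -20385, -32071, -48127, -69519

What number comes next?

-97309

First differences: -3412  -5460  -8186  -11686  -16056  -21392
Second differences: -2048  -2726  -3500  -4370  -5336
Third differences: -678  -774  -870  -966
Fourth differences: -96  -96  -96
Fourth differences constant at -96.
-966 − 96 = -1062;  -5336 − 1062 = -6398;  -21392 − 6398 = -27790;  -69519 − 27790 = -97309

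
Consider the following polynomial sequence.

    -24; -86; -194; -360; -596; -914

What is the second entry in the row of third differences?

-12

D1: -62, -108, -166, -236, -318
D2: -46, -58, -70, -82
D3: -12, -12, -12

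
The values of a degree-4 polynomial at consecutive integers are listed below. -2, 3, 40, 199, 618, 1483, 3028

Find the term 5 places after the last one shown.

32503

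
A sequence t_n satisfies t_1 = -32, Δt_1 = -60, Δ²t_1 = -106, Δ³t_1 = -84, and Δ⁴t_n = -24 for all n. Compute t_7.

Build the table forward from the leading diagonal:
D4: -24  -24  -24  -24  -24  -24  -24
D3: -84  -108  -132  -156  -180  -204  -228
D2: -106  -190  -298  -430  -586  -766  -970
D1: -60  -166  -356  -654  -1084  -1670  -2436
t: -32  -92  -258  -614  -1268  -2352  -4022

-4022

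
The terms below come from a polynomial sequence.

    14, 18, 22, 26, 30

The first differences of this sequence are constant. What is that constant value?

Δ: 4, 4, 4, 4

4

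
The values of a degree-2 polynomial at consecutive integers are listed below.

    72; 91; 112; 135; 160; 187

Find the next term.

216

Δ: 19, 21, 23, 25, 27
Δ²: 2, 2, 2, 2
Second differences constant at 2.
27 + 2 = 29;  187 + 29 = 216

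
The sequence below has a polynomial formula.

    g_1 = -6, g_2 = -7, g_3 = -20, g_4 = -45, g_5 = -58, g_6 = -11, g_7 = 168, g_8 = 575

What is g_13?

First differences: -1, -13, -25, -13, 47, 179, 407
Second differences: -12, -12, 12, 60, 132, 228
Third differences: 0, 24, 48, 72, 96
Fourth differences: 24, 24, 24, 24
Constant fourth difference = 24, so extend:
96 + 24 = 120;  228 + 120 = 348;  407 + 348 = 755;  575 + 755 = 1330
120 + 24 = 144;  348 + 144 = 492;  755 + 492 = 1247;  1330 + 1247 = 2577
144 + 24 = 168;  492 + 168 = 660;  1247 + 660 = 1907;  2577 + 1907 = 4484
168 + 24 = 192;  660 + 192 = 852;  1907 + 852 = 2759;  4484 + 2759 = 7243
192 + 24 = 216;  852 + 216 = 1068;  2759 + 1068 = 3827;  7243 + 3827 = 11070

11070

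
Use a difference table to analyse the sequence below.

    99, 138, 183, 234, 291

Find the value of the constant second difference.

Δ: 39, 45, 51, 57
Δ²: 6, 6, 6

6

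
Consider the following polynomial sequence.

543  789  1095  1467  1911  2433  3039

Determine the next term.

First differences: 246, 306, 372, 444, 522, 606
Second differences: 60, 66, 72, 78, 84
Third differences: 6, 6, 6, 6
Constant third difference = 6, so extend:
84 + 6 = 90;  606 + 90 = 696;  3039 + 696 = 3735

3735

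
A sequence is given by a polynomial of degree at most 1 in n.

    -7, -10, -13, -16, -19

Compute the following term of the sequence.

-22

D1: -3 , -3 , -3 , -3
Constant first difference = -3, so extend:
-19 − 3 = -22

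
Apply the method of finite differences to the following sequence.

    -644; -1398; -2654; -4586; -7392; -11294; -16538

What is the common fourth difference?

First differences: -754, -1256, -1932, -2806, -3902, -5244
Second differences: -502, -676, -874, -1096, -1342
Third differences: -174, -198, -222, -246
Fourth differences: -24, -24, -24

-24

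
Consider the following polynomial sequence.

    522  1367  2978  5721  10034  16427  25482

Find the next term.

37853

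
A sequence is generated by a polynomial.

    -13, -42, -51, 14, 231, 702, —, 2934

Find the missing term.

1553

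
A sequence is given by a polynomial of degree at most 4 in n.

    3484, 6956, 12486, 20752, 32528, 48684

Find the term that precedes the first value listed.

Δ: 3472  5530  8266  11776  16156
Δ²: 2058  2736  3510  4380
Δ³: 678  774  870
Δ⁴: 96  96
The fourth differences are constant at 96.
Work back: 678 − 96 = 582;  2058 − 582 = 1476;  3472 − 1476 = 1996;  3484 − 1996 = 1488

1488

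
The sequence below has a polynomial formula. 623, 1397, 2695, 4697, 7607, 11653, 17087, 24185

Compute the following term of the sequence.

774, 1298, 2002, 2910, 4046, 5434, 7098
524, 704, 908, 1136, 1388, 1664
180, 204, 228, 252, 276
24, 24, 24, 24
Constant fourth difference = 24, so extend:
276 + 24 = 300;  1664 + 300 = 1964;  7098 + 1964 = 9062;  24185 + 9062 = 33247

33247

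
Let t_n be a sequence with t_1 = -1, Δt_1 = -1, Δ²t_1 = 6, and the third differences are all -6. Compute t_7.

Build the table forward from the leading diagonal:
D3: -6  -6  -6  -6  -6  -6  -6
D2: 6  0  -6  -12  -18  -24  -30
D1: -1  5  5  -1  -13  -31  -55
t: -1  -2  3  8  7  -6  -37

-37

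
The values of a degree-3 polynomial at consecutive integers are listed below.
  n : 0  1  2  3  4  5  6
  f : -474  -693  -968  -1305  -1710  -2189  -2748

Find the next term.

D1: -219, -275, -337, -405, -479, -559
D2: -56, -62, -68, -74, -80
D3: -6, -6, -6, -6
The third differences are constant (-6).
-80 − 6 = -86;  -559 − 86 = -645;  -2748 − 645 = -3393

-3393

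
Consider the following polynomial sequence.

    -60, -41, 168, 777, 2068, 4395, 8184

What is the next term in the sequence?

13933

19 , 209 , 609 , 1291 , 2327 , 3789
190 , 400 , 682 , 1036 , 1462
210 , 282 , 354 , 426
72 , 72 , 72
The fourth differences are constant (72).
426 + 72 = 498;  1462 + 498 = 1960;  3789 + 1960 = 5749;  8184 + 5749 = 13933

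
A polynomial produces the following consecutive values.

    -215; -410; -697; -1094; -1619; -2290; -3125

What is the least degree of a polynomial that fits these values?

Δ: -195, -287, -397, -525, -671, -835
Δ²: -92, -110, -128, -146, -164
Δ³: -18, -18, -18, -18
The third differences are constant, so the polynomial has degree 3.

3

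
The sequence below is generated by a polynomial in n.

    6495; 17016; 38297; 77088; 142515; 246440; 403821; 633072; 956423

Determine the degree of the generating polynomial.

Δ: 10521, 21281, 38791, 65427, 103925, 157381, 229251, 323351
Δ²: 10760, 17510, 26636, 38498, 53456, 71870, 94100
Δ³: 6750, 9126, 11862, 14958, 18414, 22230
Δ⁴: 2376, 2736, 3096, 3456, 3816
Δ⁵: 360, 360, 360, 360
The fifth differences are constant, so the polynomial has degree 5.

5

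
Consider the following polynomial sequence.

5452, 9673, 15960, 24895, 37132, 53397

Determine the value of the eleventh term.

225592

Δ: 4221, 6287, 8935, 12237, 16265
Δ²: 2066, 2648, 3302, 4028
Δ³: 582, 654, 726
Δ⁴: 72, 72
Fourth differences constant at 72.
726 + 72 = 798;  4028 + 798 = 4826;  16265 + 4826 = 21091;  53397 + 21091 = 74488
798 + 72 = 870;  4826 + 870 = 5696;  21091 + 5696 = 26787;  74488 + 26787 = 101275
870 + 72 = 942;  5696 + 942 = 6638;  26787 + 6638 = 33425;  101275 + 33425 = 134700
942 + 72 = 1014;  6638 + 1014 = 7652;  33425 + 7652 = 41077;  134700 + 41077 = 175777
1014 + 72 = 1086;  7652 + 1086 = 8738;  41077 + 8738 = 49815;  175777 + 49815 = 225592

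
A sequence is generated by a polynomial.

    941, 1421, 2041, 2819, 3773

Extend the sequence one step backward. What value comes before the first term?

First differences: 480, 620, 778, 954
Second differences: 140, 158, 176
Third differences: 18, 18
The third differences are constant at 18.
Work back: 140 − 18 = 122;  480 − 122 = 358;  941 − 358 = 583

583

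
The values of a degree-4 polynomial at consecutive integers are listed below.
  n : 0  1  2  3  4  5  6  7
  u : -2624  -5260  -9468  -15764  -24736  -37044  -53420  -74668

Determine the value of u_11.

-226980

-2636  -4208  -6296  -8972  -12308  -16376  -21248
-1572  -2088  -2676  -3336  -4068  -4872
-516  -588  -660  -732  -804
-72  -72  -72  -72
The fourth differences are constant (-72).
-804 − 72 = -876;  -4872 − 876 = -5748;  -21248 − 5748 = -26996;  -74668 − 26996 = -101664
-876 − 72 = -948;  -5748 − 948 = -6696;  -26996 − 6696 = -33692;  -101664 − 33692 = -135356
-948 − 72 = -1020;  -6696 − 1020 = -7716;  -33692 − 7716 = -41408;  -135356 − 41408 = -176764
-1020 − 72 = -1092;  -7716 − 1092 = -8808;  -41408 − 8808 = -50216;  -176764 − 50216 = -226980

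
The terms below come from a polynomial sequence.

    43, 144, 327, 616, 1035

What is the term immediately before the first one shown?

101, 183, 289, 419
82, 106, 130
24, 24
The third differences are constant at 24.
Work back: 82 − 24 = 58;  101 − 58 = 43;  43 − 43 = 0

0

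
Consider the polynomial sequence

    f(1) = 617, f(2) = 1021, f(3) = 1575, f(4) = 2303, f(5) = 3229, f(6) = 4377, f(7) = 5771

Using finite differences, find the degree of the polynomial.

First differences: 404, 554, 728, 926, 1148, 1394
Second differences: 150, 174, 198, 222, 246
Third differences: 24, 24, 24, 24
The third differences are constant, so the polynomial has degree 3.

3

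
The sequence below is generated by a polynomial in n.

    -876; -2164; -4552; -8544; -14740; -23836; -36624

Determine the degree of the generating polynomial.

Δ: -1288, -2388, -3992, -6196, -9096, -12788
Δ²: -1100, -1604, -2204, -2900, -3692
Δ³: -504, -600, -696, -792
Δ⁴: -96, -96, -96
The fourth differences are constant, so the polynomial has degree 4.

4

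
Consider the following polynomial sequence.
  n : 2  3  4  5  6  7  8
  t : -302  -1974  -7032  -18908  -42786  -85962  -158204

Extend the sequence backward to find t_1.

First differences: -1672, -5058, -11876, -23878, -43176, -72242
Second differences: -3386, -6818, -12002, -19298, -29066
Third differences: -3432, -5184, -7296, -9768
Fourth differences: -1752, -2112, -2472
Fifth differences: -360, -360
The fifth differences are constant at -360.
Work back: -1752 + 360 = -1392;  -3432 + 1392 = -2040;  -3386 + 2040 = -1346;  -1672 + 1346 = -326;  -302 + 326 = 24

24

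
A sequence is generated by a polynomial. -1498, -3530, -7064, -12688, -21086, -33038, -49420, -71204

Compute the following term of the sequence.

-99458

First differences: -2032 , -3534 , -5624 , -8398 , -11952 , -16382 , -21784
Second differences: -1502 , -2090 , -2774 , -3554 , -4430 , -5402
Third differences: -588 , -684 , -780 , -876 , -972
Fourth differences: -96 , -96 , -96 , -96
Fourth differences constant at -96.
-972 − 96 = -1068;  -5402 − 1068 = -6470;  -21784 − 6470 = -28254;  -71204 − 28254 = -99458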